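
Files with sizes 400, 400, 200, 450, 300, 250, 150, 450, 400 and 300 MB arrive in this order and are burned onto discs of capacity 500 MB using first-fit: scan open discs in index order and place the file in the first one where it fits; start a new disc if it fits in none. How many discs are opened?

  400 → disc 1 (new)  [load 400/500]
  400 → disc 2 (new)  [load 400/500]
  200 → disc 3 (new)  [load 200/500]
  450 → disc 4 (new)  [load 450/500]
  300 → disc 3  [load 500/500]
  250 → disc 5 (new)  [load 250/500]
  150 → disc 5  [load 400/500]
  450 → disc 6 (new)  [load 450/500]
  400 → disc 7 (new)  [load 400/500]
  300 → disc 8 (new)  [load 300/500]
8 discs opened.

8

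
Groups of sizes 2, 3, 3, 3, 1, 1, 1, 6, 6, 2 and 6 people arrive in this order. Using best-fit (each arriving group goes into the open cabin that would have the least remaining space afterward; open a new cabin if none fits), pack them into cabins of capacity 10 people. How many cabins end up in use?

4

  2 → cabin 1 (new)  [load 2/10]
  3 → cabin 1  [load 5/10]
  3 → cabin 1  [load 8/10]
  3 → cabin 2 (new)  [load 3/10]
  1 → cabin 1  [load 9/10]
  1 → cabin 1  [load 10/10]
  1 → cabin 2  [load 4/10]
  6 → cabin 2  [load 10/10]
  6 → cabin 3 (new)  [load 6/10]
  2 → cabin 3  [load 8/10]
  6 → cabin 4 (new)  [load 6/10]
4 cabins opened.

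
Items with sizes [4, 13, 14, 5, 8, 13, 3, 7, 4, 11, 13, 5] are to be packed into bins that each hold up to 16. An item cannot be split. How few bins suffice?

Total = 14 + 13 + 13 + 13 + 11 + 8 + 7 + 5 + 5 + 4 + 4 + 3 = 100.
Lower bound: ⌈100/16⌉ = 7 bins.
A packing using 7 bins:
  bin 1: 14 = 14
  bin 2: 13 + 3 = 16
  bin 3: 13 = 13
  bin 4: 13 = 13
  bin 5: 11 + 5 = 16
  bin 6: 8 + 7 = 15
  bin 7: 5 + 4 + 4 = 13
This matches the lower bound, so 7 is optimal.

7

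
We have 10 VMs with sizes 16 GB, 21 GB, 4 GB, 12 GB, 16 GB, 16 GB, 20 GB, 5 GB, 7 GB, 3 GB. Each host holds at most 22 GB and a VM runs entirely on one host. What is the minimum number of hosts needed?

6

Total = 21 + 20 + 16 + 16 + 16 + 12 + 7 + 5 + 4 + 3 = 120 GB.
Lower bound: ⌈120/22⌉ = 6 hosts.
A packing using 6 hosts:
  host 1: 21 = 21
  host 2: 20 = 20
  host 3: 16 + 5 = 21
  host 4: 16 + 4 = 20
  host 5: 16 + 3 = 19
  host 6: 12 + 7 = 19
This matches the lower bound, so 6 is optimal.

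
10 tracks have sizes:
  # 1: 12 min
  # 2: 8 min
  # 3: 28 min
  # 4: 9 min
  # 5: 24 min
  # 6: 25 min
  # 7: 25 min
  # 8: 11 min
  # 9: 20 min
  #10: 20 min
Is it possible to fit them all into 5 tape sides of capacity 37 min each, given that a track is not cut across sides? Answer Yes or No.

No

Total = 182 min; ⌈182/37⌉ = 5.
6 tracks each exceed half the capacity and cannot share a side, forcing at least 6 tape sides.
At least 6 tape sides are required, but only 5 are allowed.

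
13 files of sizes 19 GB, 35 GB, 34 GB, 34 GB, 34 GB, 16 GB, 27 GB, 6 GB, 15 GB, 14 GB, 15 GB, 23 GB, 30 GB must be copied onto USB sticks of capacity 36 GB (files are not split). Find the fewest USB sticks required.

10

Total = 35 + 34 + 34 + 34 + 30 + 27 + 23 + 19 + 16 + 15 + 15 + 14 + 6 = 302 GB.
Lower bound: ⌈302/36⌉ = 9 USB sticks.
A packing using 10 USB sticks:
  USB stick 1: 35 = 35
  USB stick 2: 34 = 34
  USB stick 3: 34 = 34
  USB stick 4: 34 = 34
  USB stick 5: 30 + 6 = 36
  USB stick 6: 27 = 27
  USB stick 7: 23 = 23
  USB stick 8: 19 + 16 = 35
  USB stick 9: 15 + 15 = 30
  USB stick 10: 14 = 14
No arrangement into 9 USB sticks stays within capacity, so 10 is optimal.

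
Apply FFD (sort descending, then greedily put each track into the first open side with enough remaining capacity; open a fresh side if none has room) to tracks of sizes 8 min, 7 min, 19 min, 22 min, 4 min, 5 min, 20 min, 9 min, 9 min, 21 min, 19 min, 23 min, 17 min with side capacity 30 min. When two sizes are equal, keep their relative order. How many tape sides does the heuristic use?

Sorted descending: 23, 22, 21, 20, 19, 19, 17, 9, 9, 8, 7, 5, 4.
  23 → side 1 (new)  [load 23/30]
  22 → side 2 (new)  [load 22/30]
  21 → side 3 (new)  [load 21/30]
  20 → side 4 (new)  [load 20/30]
  19 → side 5 (new)  [load 19/30]
  19 → side 6 (new)  [load 19/30]
  17 → side 7 (new)  [load 17/30]
  9 → side 3  [load 30/30]
  9 → side 4  [load 29/30]
  8 → side 2  [load 30/30]
  7 → side 1  [load 30/30]
  5 → side 5  [load 24/30]
  4 → side 5  [load 28/30]
7 tape sides opened.

7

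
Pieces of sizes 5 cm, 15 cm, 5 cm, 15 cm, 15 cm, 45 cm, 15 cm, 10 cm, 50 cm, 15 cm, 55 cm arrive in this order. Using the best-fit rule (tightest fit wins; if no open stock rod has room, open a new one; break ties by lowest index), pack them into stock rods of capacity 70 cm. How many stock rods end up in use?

4

  5 → stock rod 1 (new)  [load 5/70]
  15 → stock rod 1  [load 20/70]
  5 → stock rod 1  [load 25/70]
  15 → stock rod 1  [load 40/70]
  15 → stock rod 1  [load 55/70]
  45 → stock rod 2 (new)  [load 45/70]
  15 → stock rod 1  [load 70/70]
  10 → stock rod 2  [load 55/70]
  50 → stock rod 3 (new)  [load 50/70]
  15 → stock rod 2  [load 70/70]
  55 → stock rod 4 (new)  [load 55/70]
4 stock rods opened.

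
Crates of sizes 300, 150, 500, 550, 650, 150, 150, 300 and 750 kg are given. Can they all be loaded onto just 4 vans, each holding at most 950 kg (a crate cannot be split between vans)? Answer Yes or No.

Yes

A valid assignment using 4 vans:
  van 1: 750 + 150 = 900
  van 2: 650 + 300 = 950
  van 3: 550 + 300 = 850
  van 4: 500 + 150 + 150 = 800
Every load is within 950 kg, so 4 vans suffice.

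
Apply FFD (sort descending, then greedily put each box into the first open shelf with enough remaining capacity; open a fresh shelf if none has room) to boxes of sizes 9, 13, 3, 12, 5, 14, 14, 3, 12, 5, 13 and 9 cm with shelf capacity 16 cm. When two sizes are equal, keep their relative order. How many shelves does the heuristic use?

Sorted descending: 14, 14, 13, 13, 12, 12, 9, 9, 5, 5, 3, 3.
  14 → shelf 1 (new)  [load 14/16]
  14 → shelf 2 (new)  [load 14/16]
  13 → shelf 3 (new)  [load 13/16]
  13 → shelf 4 (new)  [load 13/16]
  12 → shelf 5 (new)  [load 12/16]
  12 → shelf 6 (new)  [load 12/16]
  9 → shelf 7 (new)  [load 9/16]
  9 → shelf 8 (new)  [load 9/16]
  5 → shelf 7  [load 14/16]
  5 → shelf 8  [load 14/16]
  3 → shelf 3  [load 16/16]
  3 → shelf 4  [load 16/16]
8 shelves opened.

8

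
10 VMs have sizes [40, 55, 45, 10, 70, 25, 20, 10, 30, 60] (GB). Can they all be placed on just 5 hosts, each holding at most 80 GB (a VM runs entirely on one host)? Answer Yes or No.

A valid assignment using 5 hosts:
  host 1: 70 + 10 = 80
  host 2: 60 + 20 = 80
  host 3: 55 + 25 = 80
  host 4: 45 + 30 = 75
  host 5: 40 + 10 = 50
Every load is within 80 GB, so 5 hosts suffice.

Yes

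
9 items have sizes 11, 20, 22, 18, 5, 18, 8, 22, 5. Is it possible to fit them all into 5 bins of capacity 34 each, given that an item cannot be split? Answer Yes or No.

A valid assignment using 5 bins:
  bin 1: 22 + 11 = 33
  bin 2: 22 + 8 = 30
  bin 3: 20 + 5 + 5 = 30
  bin 4: 18 = 18
  bin 5: 18 = 18
Every load is within 34, so 5 bins suffice.

Yes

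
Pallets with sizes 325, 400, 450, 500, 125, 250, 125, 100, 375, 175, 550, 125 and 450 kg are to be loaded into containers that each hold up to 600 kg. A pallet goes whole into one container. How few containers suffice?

7

Total = 550 + 500 + 450 + 450 + 400 + 375 + 325 + 250 + 175 + 125 + 125 + 125 + 100 = 3950 kg.
Lower bound: ⌈3950/600⌉ = 7 containers.
A packing using 7 containers:
  container 1: 550 = 550
  container 2: 500 + 100 = 600
  container 3: 450 + 125 = 575
  container 4: 450 + 125 = 575
  container 5: 400 + 175 = 575
  container 6: 375 + 125 = 500
  container 7: 325 + 250 = 575
This matches the lower bound, so 7 is optimal.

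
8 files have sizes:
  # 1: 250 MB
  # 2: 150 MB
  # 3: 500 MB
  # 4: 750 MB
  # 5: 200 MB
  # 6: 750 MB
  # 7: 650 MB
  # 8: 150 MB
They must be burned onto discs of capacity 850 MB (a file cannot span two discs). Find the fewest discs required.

Total = 750 + 750 + 650 + 500 + 250 + 200 + 150 + 150 = 3400 MB.
Lower bound: ⌈3400/850⌉ = 4 discs.
A packing using 5 discs:
  disc 1: 750 = 750
  disc 2: 750 = 750
  disc 3: 650 + 200 = 850
  disc 4: 500 + 250 = 750
  disc 5: 150 + 150 = 300
No arrangement into 4 discs stays within capacity, so 5 is optimal.

5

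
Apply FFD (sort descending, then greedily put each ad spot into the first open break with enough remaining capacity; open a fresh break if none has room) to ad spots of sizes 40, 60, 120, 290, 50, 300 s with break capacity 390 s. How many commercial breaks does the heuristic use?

3

Sorted descending: 300, 290, 120, 60, 50, 40.
  300 → break 1 (new)  [load 300/390]
  290 → break 2 (new)  [load 290/390]
  120 → break 3 (new)  [load 120/390]
  60 → break 1  [load 360/390]
  50 → break 2  [load 340/390]
  40 → break 2  [load 380/390]
3 commercial breaks opened.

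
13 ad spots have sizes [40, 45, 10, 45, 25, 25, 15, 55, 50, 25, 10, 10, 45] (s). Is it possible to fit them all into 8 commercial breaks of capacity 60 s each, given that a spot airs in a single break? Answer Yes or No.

A valid assignment using 8 commercial breaks:
  break 1: 55 = 55
  break 2: 50 + 10 = 60
  break 3: 45 + 15 = 60
  break 4: 45 + 10 = 55
  break 5: 45 + 10 = 55
  break 6: 40 = 40
  break 7: 25 + 25 = 50
  break 8: 25 = 25
Every load is within 60 s, so 8 commercial breaks suffice.

Yes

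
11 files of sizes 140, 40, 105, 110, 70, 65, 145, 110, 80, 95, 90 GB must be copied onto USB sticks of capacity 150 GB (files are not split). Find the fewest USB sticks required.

9

Total = 145 + 140 + 110 + 110 + 105 + 95 + 90 + 80 + 70 + 65 + 40 = 1050 GB.
Lower bound: ⌈1050/150⌉ = 7 USB sticks.
Also, 8 files each exceed 75 GB, and no two of those can share a USB stick, so at least 8 USB sticks are needed.
A packing using 9 USB sticks:
  USB stick 1: 145 = 145
  USB stick 2: 140 = 140
  USB stick 3: 110 + 40 = 150
  USB stick 4: 110 = 110
  USB stick 5: 105 = 105
  USB stick 6: 95 = 95
  USB stick 7: 90 = 90
  USB stick 8: 80 + 70 = 150
  USB stick 9: 65 = 65
No arrangement into 8 USB sticks stays within capacity, so 9 is optimal.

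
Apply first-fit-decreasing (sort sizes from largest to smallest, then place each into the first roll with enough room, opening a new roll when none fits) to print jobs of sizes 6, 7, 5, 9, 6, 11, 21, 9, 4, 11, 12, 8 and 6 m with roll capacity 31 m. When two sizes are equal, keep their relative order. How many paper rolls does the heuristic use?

4

Sorted descending: 21, 12, 11, 11, 9, 9, 8, 7, 6, 6, 6, 5, 4.
  21 → roll 1 (new)  [load 21/31]
  12 → roll 2 (new)  [load 12/31]
  11 → roll 2  [load 23/31]
  11 → roll 3 (new)  [load 11/31]
  9 → roll 1  [load 30/31]
  9 → roll 3  [load 20/31]
  8 → roll 2  [load 31/31]
  7 → roll 3  [load 27/31]
  6 → roll 4 (new)  [load 6/31]
  6 → roll 4  [load 12/31]
  6 → roll 4  [load 18/31]
  5 → roll 4  [load 23/31]
  4 → roll 3  [load 31/31]
4 paper rolls opened.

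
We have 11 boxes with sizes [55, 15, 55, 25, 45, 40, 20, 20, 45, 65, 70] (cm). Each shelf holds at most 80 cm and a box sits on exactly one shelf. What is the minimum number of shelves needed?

Total = 70 + 65 + 55 + 55 + 45 + 45 + 40 + 25 + 20 + 20 + 15 = 455 cm.
Lower bound: ⌈455/80⌉ = 6 shelves.
A packing using 7 shelves:
  shelf 1: 70 = 70
  shelf 2: 65 + 15 = 80
  shelf 3: 55 + 25 = 80
  shelf 4: 55 + 20 = 75
  shelf 5: 45 + 20 = 65
  shelf 6: 45 = 45
  shelf 7: 40 = 40
No arrangement into 6 shelves stays within capacity, so 7 is optimal.

7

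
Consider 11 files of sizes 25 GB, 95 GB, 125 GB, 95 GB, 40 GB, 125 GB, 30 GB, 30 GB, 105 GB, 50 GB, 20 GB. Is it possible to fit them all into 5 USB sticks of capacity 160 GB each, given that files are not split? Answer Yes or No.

A valid assignment using 5 USB sticks:
  USB stick 1: 125 + 30 = 155
  USB stick 2: 125 + 30 = 155
  USB stick 3: 105 + 50 = 155
  USB stick 4: 95 + 40 + 25 = 160
  USB stick 5: 95 + 20 = 115
Every load is within 160 GB, so 5 USB sticks suffice.

Yes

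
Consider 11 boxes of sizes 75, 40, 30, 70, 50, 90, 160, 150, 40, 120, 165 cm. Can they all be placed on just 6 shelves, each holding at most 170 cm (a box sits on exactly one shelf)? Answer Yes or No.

Total = 990 cm; ⌈990/170⌉ = 6.
The bound of 6 does not rule out 6, but exhaustive search shows no assignment into 6 shelves of capacity 170 cm exists — the minimum is 7.

No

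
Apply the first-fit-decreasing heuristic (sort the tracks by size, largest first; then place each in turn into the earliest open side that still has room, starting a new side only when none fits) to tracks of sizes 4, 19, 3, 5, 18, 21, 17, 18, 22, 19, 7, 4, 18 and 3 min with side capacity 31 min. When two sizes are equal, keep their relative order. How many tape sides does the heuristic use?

Sorted descending: 22, 21, 19, 19, 18, 18, 18, 17, 7, 5, 4, 4, 3, 3.
  22 → side 1 (new)  [load 22/31]
  21 → side 2 (new)  [load 21/31]
  19 → side 3 (new)  [load 19/31]
  19 → side 4 (new)  [load 19/31]
  18 → side 5 (new)  [load 18/31]
  18 → side 6 (new)  [load 18/31]
  18 → side 7 (new)  [load 18/31]
  17 → side 8 (new)  [load 17/31]
  7 → side 1  [load 29/31]
  5 → side 2  [load 26/31]
  4 → side 2  [load 30/31]
  4 → side 3  [load 23/31]
  3 → side 3  [load 26/31]
  3 → side 3  [load 29/31]
8 tape sides opened.

8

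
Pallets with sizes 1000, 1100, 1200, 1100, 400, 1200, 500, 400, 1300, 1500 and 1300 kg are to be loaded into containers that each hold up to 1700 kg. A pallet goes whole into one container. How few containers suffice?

8

Total = 1500 + 1300 + 1300 + 1200 + 1200 + 1100 + 1100 + 1000 + 500 + 400 + 400 = 11000 kg.
Lower bound: ⌈11000/1700⌉ = 7 containers.
Also, 8 pallets each exceed 850 kg, and no two of those can share a container, so at least 8 containers are needed.
A packing using 8 containers:
  container 1: 1500 = 1500
  container 2: 1300 + 400 = 1700
  container 3: 1300 + 400 = 1700
  container 4: 1200 + 500 = 1700
  container 5: 1200 = 1200
  container 6: 1100 = 1100
  container 7: 1100 = 1100
  container 8: 1000 = 1000
This matches the lower bound, so 8 is optimal.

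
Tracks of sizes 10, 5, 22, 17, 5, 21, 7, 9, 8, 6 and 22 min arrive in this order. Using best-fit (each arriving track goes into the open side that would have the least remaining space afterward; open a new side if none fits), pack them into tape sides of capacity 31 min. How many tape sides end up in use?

5

  10 → side 1 (new)  [load 10/31]
  5 → side 1  [load 15/31]
  22 → side 2 (new)  [load 22/31]
  17 → side 3 (new)  [load 17/31]
  5 → side 2  [load 27/31]
  21 → side 4 (new)  [load 21/31]
  7 → side 4  [load 28/31]
  9 → side 3  [load 26/31]
  8 → side 1  [load 23/31]
  6 → side 1  [load 29/31]
  22 → side 5 (new)  [load 22/31]
5 tape sides opened.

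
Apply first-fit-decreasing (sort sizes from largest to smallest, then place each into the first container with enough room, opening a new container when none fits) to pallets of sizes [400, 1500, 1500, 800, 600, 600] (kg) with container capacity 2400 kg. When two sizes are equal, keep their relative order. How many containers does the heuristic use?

Sorted descending: 1500, 1500, 800, 600, 600, 400.
  1500 → container 1 (new)  [load 1500/2400]
  1500 → container 2 (new)  [load 1500/2400]
  800 → container 1  [load 2300/2400]
  600 → container 2  [load 2100/2400]
  600 → container 3 (new)  [load 600/2400]
  400 → container 3  [load 1000/2400]
3 containers opened.

3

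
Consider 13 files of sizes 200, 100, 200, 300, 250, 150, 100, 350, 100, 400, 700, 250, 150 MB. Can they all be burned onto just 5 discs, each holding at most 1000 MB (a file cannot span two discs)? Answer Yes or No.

A valid assignment using 4 discs:
  disc 1: 700 + 300 = 1000
  disc 2: 400 + 350 + 250 = 1000
  disc 3: 250 + 200 + 200 + 150 + 150 = 950
  disc 4: 100 + 100 + 100 = 300
That uses only 4 ≤ 5, so 5 discs are enough.

Yes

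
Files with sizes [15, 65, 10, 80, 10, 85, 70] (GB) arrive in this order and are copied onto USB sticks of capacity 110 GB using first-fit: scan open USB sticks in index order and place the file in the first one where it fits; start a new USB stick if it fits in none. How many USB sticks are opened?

  15 → USB stick 1 (new)  [load 15/110]
  65 → USB stick 1  [load 80/110]
  10 → USB stick 1  [load 90/110]
  80 → USB stick 2 (new)  [load 80/110]
  10 → USB stick 1  [load 100/110]
  85 → USB stick 3 (new)  [load 85/110]
  70 → USB stick 4 (new)  [load 70/110]
4 USB sticks opened.

4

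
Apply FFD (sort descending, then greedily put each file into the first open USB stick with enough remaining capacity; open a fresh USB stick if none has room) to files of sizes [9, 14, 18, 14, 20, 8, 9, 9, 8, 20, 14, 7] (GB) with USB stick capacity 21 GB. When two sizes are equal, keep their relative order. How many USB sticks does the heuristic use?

9

Sorted descending: 20, 20, 18, 14, 14, 14, 9, 9, 9, 8, 8, 7.
  20 → USB stick 1 (new)  [load 20/21]
  20 → USB stick 2 (new)  [load 20/21]
  18 → USB stick 3 (new)  [load 18/21]
  14 → USB stick 4 (new)  [load 14/21]
  14 → USB stick 5 (new)  [load 14/21]
  14 → USB stick 6 (new)  [load 14/21]
  9 → USB stick 7 (new)  [load 9/21]
  9 → USB stick 7  [load 18/21]
  9 → USB stick 8 (new)  [load 9/21]
  8 → USB stick 8  [load 17/21]
  8 → USB stick 9 (new)  [load 8/21]
  7 → USB stick 4  [load 21/21]
9 USB sticks opened.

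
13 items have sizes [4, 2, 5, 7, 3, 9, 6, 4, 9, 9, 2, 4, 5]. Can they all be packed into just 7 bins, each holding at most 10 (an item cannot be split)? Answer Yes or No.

Total = 69; ⌈69/10⌉ = 7.
The bound of 7 does not rule out 7, but exhaustive search shows no assignment into 7 bins of capacity 10 exists — the minimum is 8.

No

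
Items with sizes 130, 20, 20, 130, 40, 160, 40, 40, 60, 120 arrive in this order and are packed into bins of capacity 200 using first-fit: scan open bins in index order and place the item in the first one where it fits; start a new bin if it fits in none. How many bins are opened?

  130 → bin 1 (new)  [load 130/200]
  20 → bin 1  [load 150/200]
  20 → bin 1  [load 170/200]
  130 → bin 2 (new)  [load 130/200]
  40 → bin 2  [load 170/200]
  160 → bin 3 (new)  [load 160/200]
  40 → bin 3  [load 200/200]
  40 → bin 4 (new)  [load 40/200]
  60 → bin 4  [load 100/200]
  120 → bin 5 (new)  [load 120/200]
5 bins opened.

5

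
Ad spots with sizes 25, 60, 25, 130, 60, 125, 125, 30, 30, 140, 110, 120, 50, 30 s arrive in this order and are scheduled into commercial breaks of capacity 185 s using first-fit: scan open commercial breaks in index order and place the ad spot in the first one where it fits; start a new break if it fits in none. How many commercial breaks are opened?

  25 → break 1 (new)  [load 25/185]
  60 → break 1  [load 85/185]
  25 → break 1  [load 110/185]
  130 → break 2 (new)  [load 130/185]
  60 → break 1  [load 170/185]
  125 → break 3 (new)  [load 125/185]
  125 → break 4 (new)  [load 125/185]
  30 → break 2  [load 160/185]
  30 → break 3  [load 155/185]
  140 → break 5 (new)  [load 140/185]
  110 → break 6 (new)  [load 110/185]
  120 → break 7 (new)  [load 120/185]
  50 → break 4  [load 175/185]
  30 → break 3  [load 185/185]
7 commercial breaks opened.

7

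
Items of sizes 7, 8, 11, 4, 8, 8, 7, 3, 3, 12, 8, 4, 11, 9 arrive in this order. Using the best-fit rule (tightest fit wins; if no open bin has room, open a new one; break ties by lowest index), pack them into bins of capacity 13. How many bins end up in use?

  7 → bin 1 (new)  [load 7/13]
  8 → bin 2 (new)  [load 8/13]
  11 → bin 3 (new)  [load 11/13]
  4 → bin 2  [load 12/13]
  8 → bin 4 (new)  [load 8/13]
  8 → bin 5 (new)  [load 8/13]
  7 → bin 6 (new)  [load 7/13]
  3 → bin 4  [load 11/13]
  3 → bin 5  [load 11/13]
  12 → bin 7 (new)  [load 12/13]
  8 → bin 8 (new)  [load 8/13]
  4 → bin 8  [load 12/13]
  11 → bin 9 (new)  [load 11/13]
  9 → bin 10 (new)  [load 9/13]
10 bins opened.

10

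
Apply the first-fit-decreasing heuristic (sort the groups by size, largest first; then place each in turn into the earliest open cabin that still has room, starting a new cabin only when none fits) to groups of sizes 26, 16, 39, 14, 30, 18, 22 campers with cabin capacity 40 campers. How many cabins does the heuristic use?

5

Sorted descending: 39, 30, 26, 22, 18, 16, 14.
  39 → cabin 1 (new)  [load 39/40]
  30 → cabin 2 (new)  [load 30/40]
  26 → cabin 3 (new)  [load 26/40]
  22 → cabin 4 (new)  [load 22/40]
  18 → cabin 4  [load 40/40]
  16 → cabin 5 (new)  [load 16/40]
  14 → cabin 3  [load 40/40]
5 cabins opened.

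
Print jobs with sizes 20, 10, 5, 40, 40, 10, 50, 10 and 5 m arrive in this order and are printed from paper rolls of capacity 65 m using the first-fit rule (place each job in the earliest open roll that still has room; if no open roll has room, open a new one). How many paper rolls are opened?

  20 → roll 1 (new)  [load 20/65]
  10 → roll 1  [load 30/65]
  5 → roll 1  [load 35/65]
  40 → roll 2 (new)  [load 40/65]
  40 → roll 3 (new)  [load 40/65]
  10 → roll 1  [load 45/65]
  50 → roll 4 (new)  [load 50/65]
  10 → roll 1  [load 55/65]
  5 → roll 1  [load 60/65]
4 paper rolls opened.

4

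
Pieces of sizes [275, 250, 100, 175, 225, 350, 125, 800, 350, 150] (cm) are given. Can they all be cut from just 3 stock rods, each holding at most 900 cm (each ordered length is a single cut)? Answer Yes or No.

Total = 2800 cm; ⌈2800/900⌉ = 4.
At least 4 stock rods are required, but only 3 are allowed.

No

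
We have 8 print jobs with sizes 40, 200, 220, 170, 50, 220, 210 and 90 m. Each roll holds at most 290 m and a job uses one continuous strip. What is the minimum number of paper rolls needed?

Total = 220 + 220 + 210 + 200 + 170 + 90 + 50 + 40 = 1200 m.
Lower bound: ⌈1200/290⌉ = 5 paper rolls.
A packing using 5 paper rolls:
  roll 1: 220 + 50 = 270
  roll 2: 220 + 40 = 260
  roll 3: 210 = 210
  roll 4: 200 + 90 = 290
  roll 5: 170 = 170
This matches the lower bound, so 5 is optimal.

5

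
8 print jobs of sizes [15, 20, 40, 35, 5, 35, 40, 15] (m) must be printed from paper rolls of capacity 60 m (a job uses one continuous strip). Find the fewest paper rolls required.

4

Total = 40 + 40 + 35 + 35 + 20 + 15 + 15 + 5 = 205 m.
Lower bound: ⌈205/60⌉ = 4 paper rolls.
A packing using 4 paper rolls:
  roll 1: 40 + 20 = 60
  roll 2: 40 + 15 + 5 = 60
  roll 3: 35 + 15 = 50
  roll 4: 35 = 35
This matches the lower bound, so 4 is optimal.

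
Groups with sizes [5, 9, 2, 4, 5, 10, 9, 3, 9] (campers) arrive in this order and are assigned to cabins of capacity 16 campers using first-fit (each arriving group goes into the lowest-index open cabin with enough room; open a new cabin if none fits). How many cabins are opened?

5

  5 → cabin 1 (new)  [load 5/16]
  9 → cabin 1  [load 14/16]
  2 → cabin 1  [load 16/16]
  4 → cabin 2 (new)  [load 4/16]
  5 → cabin 2  [load 9/16]
  10 → cabin 3 (new)  [load 10/16]
  9 → cabin 4 (new)  [load 9/16]
  3 → cabin 2  [load 12/16]
  9 → cabin 5 (new)  [load 9/16]
5 cabins opened.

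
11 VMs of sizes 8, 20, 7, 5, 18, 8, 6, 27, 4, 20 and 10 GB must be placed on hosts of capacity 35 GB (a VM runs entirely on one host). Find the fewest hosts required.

Total = 27 + 20 + 20 + 18 + 10 + 8 + 8 + 7 + 6 + 5 + 4 = 133 GB.
Lower bound: ⌈133/35⌉ = 4 hosts.
A packing using 4 hosts:
  host 1: 27 + 8 = 35
  host 2: 20 + 10 + 5 = 35
  host 3: 20 + 8 + 7 = 35
  host 4: 18 + 6 + 4 = 28
This matches the lower bound, so 4 is optimal.

4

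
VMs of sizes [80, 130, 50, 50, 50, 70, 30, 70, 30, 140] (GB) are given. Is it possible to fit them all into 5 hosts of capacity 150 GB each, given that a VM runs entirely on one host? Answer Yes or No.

A valid assignment using 5 hosts:
  host 1: 140 = 140
  host 2: 130 = 130
  host 3: 80 + 70 = 150
  host 4: 70 + 50 + 30 = 150
  host 5: 50 + 50 + 30 = 130
Every load is within 150 GB, so 5 hosts suffice.

Yes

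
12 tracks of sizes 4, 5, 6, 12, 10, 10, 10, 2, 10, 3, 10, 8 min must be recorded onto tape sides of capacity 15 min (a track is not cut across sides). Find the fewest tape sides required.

7

Total = 12 + 10 + 10 + 10 + 10 + 10 + 8 + 6 + 5 + 4 + 3 + 2 = 90 min.
Lower bound: ⌈90/15⌉ = 6 tape sides.
Also, 7 tracks each exceed 15/2 min, and no two of those can share a side, so at least 7 tape sides are needed.
A packing using 7 tape sides:
  side 1: 12 + 3 = 15
  side 2: 10 + 5 = 15
  side 3: 10 + 4 = 14
  side 4: 10 + 2 = 12
  side 5: 10 = 10
  side 6: 10 = 10
  side 7: 8 + 6 = 14
This matches the lower bound, so 7 is optimal.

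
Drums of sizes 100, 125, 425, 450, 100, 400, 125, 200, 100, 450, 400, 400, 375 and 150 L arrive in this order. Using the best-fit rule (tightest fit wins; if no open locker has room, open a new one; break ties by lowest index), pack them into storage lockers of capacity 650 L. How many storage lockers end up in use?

7

  100 → locker 1 (new)  [load 100/650]
  125 → locker 1  [load 225/650]
  425 → locker 1  [load 650/650]
  450 → locker 2 (new)  [load 450/650]
  100 → locker 2  [load 550/650]
  400 → locker 3 (new)  [load 400/650]
  125 → locker 3  [load 525/650]
  200 → locker 4 (new)  [load 200/650]
  100 → locker 2  [load 650/650]
  450 → locker 4  [load 650/650]
  400 → locker 5 (new)  [load 400/650]
  400 → locker 6 (new)  [load 400/650]
  375 → locker 7 (new)  [load 375/650]
  150 → locker 5  [load 550/650]
7 storage lockers opened.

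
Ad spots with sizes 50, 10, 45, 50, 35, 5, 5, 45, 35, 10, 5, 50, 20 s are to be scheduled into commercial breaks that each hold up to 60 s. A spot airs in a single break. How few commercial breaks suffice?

Total = 50 + 50 + 50 + 45 + 45 + 35 + 35 + 20 + 10 + 10 + 5 + 5 + 5 = 365 s.
Lower bound: ⌈365/60⌉ = 7 commercial breaks.
A packing using 7 commercial breaks:
  break 1: 50 + 10 = 60
  break 2: 50 + 10 = 60
  break 3: 50 + 5 + 5 = 60
  break 4: 45 + 5 = 50
  break 5: 45 = 45
  break 6: 35 + 20 = 55
  break 7: 35 = 35
This matches the lower bound, so 7 is optimal.

7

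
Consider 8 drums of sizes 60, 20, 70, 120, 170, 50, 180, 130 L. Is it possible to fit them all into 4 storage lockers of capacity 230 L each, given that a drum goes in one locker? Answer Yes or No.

A valid assignment using 4 storage lockers:
  locker 1: 180 + 50 = 230
  locker 2: 170 + 60 = 230
  locker 3: 130 + 70 + 20 = 220
  locker 4: 120 = 120
Every load is within 230 L, so 4 storage lockers suffice.

Yes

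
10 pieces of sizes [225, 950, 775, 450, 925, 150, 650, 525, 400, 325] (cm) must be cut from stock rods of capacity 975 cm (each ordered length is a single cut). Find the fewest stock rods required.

6

Total = 950 + 925 + 775 + 650 + 525 + 450 + 400 + 325 + 225 + 150 = 5375 cm.
Lower bound: ⌈5375/975⌉ = 6 stock rods.
A packing using 6 stock rods:
  stock rod 1: 950 = 950
  stock rod 2: 925 = 925
  stock rod 3: 775 + 150 = 925
  stock rod 4: 650 + 325 = 975
  stock rod 5: 525 + 450 = 975
  stock rod 6: 400 + 225 = 625
This matches the lower bound, so 6 is optimal.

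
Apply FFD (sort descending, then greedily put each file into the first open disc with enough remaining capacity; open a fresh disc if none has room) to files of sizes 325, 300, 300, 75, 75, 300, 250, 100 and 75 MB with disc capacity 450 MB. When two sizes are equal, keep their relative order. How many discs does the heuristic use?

5

Sorted descending: 325, 300, 300, 300, 250, 100, 75, 75, 75.
  325 → disc 1 (new)  [load 325/450]
  300 → disc 2 (new)  [load 300/450]
  300 → disc 3 (new)  [load 300/450]
  300 → disc 4 (new)  [load 300/450]
  250 → disc 5 (new)  [load 250/450]
  100 → disc 1  [load 425/450]
  75 → disc 2  [load 375/450]
  75 → disc 2  [load 450/450]
  75 → disc 3  [load 375/450]
5 discs opened.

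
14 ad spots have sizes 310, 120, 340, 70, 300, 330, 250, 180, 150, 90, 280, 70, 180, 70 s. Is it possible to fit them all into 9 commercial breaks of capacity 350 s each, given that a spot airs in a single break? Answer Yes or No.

A valid assignment using 9 commercial breaks:
  break 1: 340 = 340
  break 2: 330 = 330
  break 3: 310 = 310
  break 4: 300 = 300
  break 5: 280 + 70 = 350
  break 6: 250 + 90 = 340
  break 7: 180 + 150 = 330
  break 8: 180 + 120 = 300
  break 9: 70 + 70 = 140
Every load is within 350 s, so 9 commercial breaks suffice.

Yes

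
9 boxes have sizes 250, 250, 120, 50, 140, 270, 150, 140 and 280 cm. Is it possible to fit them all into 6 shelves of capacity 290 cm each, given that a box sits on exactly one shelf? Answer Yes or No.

No

Total = 1650 cm; ⌈1650/290⌉ = 6.
The bound of 6 does not rule out 6, but exhaustive search shows no assignment into 6 shelves of capacity 290 cm exists — the minimum is 7.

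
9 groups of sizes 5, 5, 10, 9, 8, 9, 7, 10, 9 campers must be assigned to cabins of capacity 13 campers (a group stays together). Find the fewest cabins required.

Total = 10 + 10 + 9 + 9 + 9 + 8 + 7 + 5 + 5 = 72 campers.
Lower bound: ⌈72/13⌉ = 6 cabins.
Also, 7 groups each exceed 13/2 campers, and no two of those can share a cabin, so at least 7 cabins are needed.
A packing using 7 cabins:
  cabin 1: 10 = 10
  cabin 2: 10 = 10
  cabin 3: 9 = 9
  cabin 4: 9 = 9
  cabin 5: 9 = 9
  cabin 6: 8 + 5 = 13
  cabin 7: 7 + 5 = 12
This matches the lower bound, so 7 is optimal.

7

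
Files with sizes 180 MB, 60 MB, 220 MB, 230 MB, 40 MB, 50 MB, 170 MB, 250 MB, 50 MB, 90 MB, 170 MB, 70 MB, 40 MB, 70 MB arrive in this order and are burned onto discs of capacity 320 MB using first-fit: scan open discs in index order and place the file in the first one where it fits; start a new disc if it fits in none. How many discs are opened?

  180 → disc 1 (new)  [load 180/320]
  60 → disc 1  [load 240/320]
  220 → disc 2 (new)  [load 220/320]
  230 → disc 3 (new)  [load 230/320]
  40 → disc 1  [load 280/320]
  50 → disc 2  [load 270/320]
  170 → disc 4 (new)  [load 170/320]
  250 → disc 5 (new)  [load 250/320]
  50 → disc 2  [load 320/320]
  90 → disc 3  [load 320/320]
  170 → disc 6 (new)  [load 170/320]
  70 → disc 4  [load 240/320]
  40 → disc 1  [load 320/320]
  70 → disc 4  [load 310/320]
6 discs opened.

6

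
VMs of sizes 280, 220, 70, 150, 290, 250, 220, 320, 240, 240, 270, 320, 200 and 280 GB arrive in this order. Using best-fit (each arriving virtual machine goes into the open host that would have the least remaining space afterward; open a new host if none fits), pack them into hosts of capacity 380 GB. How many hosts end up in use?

12

  280 → host 1 (new)  [load 280/380]
  220 → host 2 (new)  [load 220/380]
  70 → host 1  [load 350/380]
  150 → host 2  [load 370/380]
  290 → host 3 (new)  [load 290/380]
  250 → host 4 (new)  [load 250/380]
  220 → host 5 (new)  [load 220/380]
  320 → host 6 (new)  [load 320/380]
  240 → host 7 (new)  [load 240/380]
  240 → host 8 (new)  [load 240/380]
  270 → host 9 (new)  [load 270/380]
  320 → host 10 (new)  [load 320/380]
  200 → host 11 (new)  [load 200/380]
  280 → host 12 (new)  [load 280/380]
12 hosts opened.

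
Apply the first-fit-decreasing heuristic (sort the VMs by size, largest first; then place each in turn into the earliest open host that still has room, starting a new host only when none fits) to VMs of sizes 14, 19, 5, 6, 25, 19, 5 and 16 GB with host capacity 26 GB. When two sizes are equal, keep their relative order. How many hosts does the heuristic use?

5

Sorted descending: 25, 19, 19, 16, 14, 6, 5, 5.
  25 → host 1 (new)  [load 25/26]
  19 → host 2 (new)  [load 19/26]
  19 → host 3 (new)  [load 19/26]
  16 → host 4 (new)  [load 16/26]
  14 → host 5 (new)  [load 14/26]
  6 → host 2  [load 25/26]
  5 → host 3  [load 24/26]
  5 → host 4  [load 21/26]
5 hosts opened.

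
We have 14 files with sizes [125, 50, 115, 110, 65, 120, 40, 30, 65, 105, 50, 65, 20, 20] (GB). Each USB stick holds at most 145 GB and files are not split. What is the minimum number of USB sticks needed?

Total = 125 + 120 + 115 + 110 + 105 + 65 + 65 + 65 + 50 + 50 + 40 + 30 + 20 + 20 = 980 GB.
Lower bound: ⌈980/145⌉ = 7 USB sticks.
A packing using 8 USB sticks:
  USB stick 1: 125 + 20 = 145
  USB stick 2: 120 + 20 = 140
  USB stick 3: 115 + 30 = 145
  USB stick 4: 110 = 110
  USB stick 5: 105 + 40 = 145
  USB stick 6: 65 + 65 = 130
  USB stick 7: 65 + 50 = 115
  USB stick 8: 50 = 50
No arrangement into 7 USB sticks stays within capacity, so 8 is optimal.

8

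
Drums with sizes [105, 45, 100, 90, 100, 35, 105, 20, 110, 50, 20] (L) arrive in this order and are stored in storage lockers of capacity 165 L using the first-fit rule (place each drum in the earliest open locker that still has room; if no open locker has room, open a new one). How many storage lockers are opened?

6

  105 → locker 1 (new)  [load 105/165]
  45 → locker 1  [load 150/165]
  100 → locker 2 (new)  [load 100/165]
  90 → locker 3 (new)  [load 90/165]
  100 → locker 4 (new)  [load 100/165]
  35 → locker 2  [load 135/165]
  105 → locker 5 (new)  [load 105/165]
  20 → locker 2  [load 155/165]
  110 → locker 6 (new)  [load 110/165]
  50 → locker 3  [load 140/165]
  20 → locker 3  [load 160/165]
6 storage lockers opened.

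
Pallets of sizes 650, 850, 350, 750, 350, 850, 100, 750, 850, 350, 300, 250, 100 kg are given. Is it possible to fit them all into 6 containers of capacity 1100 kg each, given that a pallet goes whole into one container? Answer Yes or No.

Total = 6500 kg; ⌈6500/1100⌉ = 6.
The bound of 6 does not rule out 6, but exhaustive search shows no assignment into 6 containers of capacity 1100 kg exists — the minimum is 7.

No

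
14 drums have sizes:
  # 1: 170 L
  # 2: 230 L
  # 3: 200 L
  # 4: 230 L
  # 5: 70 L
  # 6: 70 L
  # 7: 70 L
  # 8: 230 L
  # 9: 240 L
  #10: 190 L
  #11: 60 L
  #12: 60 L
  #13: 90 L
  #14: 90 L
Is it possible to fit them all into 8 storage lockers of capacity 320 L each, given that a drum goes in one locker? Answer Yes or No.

Yes

A valid assignment using 7 storage lockers:
  locker 1: 240 + 70 = 310
  locker 2: 230 + 90 = 320
  locker 3: 230 + 90 = 320
  locker 4: 230 + 70 = 300
  locker 5: 200 + 70 = 270
  locker 6: 190 + 60 + 60 = 310
  locker 7: 170 = 170
That uses only 7 ≤ 8, so 8 storage lockers are enough.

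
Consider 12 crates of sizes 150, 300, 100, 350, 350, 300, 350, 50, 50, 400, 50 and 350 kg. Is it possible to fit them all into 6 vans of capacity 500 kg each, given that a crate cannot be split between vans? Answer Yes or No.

Total = 2800 kg; ⌈2800/500⌉ = 6.
7 crates each exceed half the capacity and cannot share a van, forcing at least 7 vans.
At least 7 vans are required, but only 6 are allowed.

No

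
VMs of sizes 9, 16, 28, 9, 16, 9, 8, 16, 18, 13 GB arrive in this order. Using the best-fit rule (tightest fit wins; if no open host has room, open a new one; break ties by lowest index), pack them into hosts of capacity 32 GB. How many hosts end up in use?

6

  9 → host 1 (new)  [load 9/32]
  16 → host 1  [load 25/32]
  28 → host 2 (new)  [load 28/32]
  9 → host 3 (new)  [load 9/32]
  16 → host 3  [load 25/32]
  9 → host 4 (new)  [load 9/32]
  8 → host 4  [load 17/32]
  16 → host 5 (new)  [load 16/32]
  18 → host 6 (new)  [load 18/32]
  13 → host 6  [load 31/32]
6 hosts opened.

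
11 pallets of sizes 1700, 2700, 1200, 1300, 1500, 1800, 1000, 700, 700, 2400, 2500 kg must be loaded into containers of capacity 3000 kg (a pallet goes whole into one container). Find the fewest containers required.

Total = 2700 + 2500 + 2400 + 1800 + 1700 + 1500 + 1300 + 1200 + 1000 + 700 + 700 = 17500 kg.
Lower bound: ⌈17500/3000⌉ = 6 containers.
A packing using 7 containers:
  container 1: 2700 = 2700
  container 2: 2500 = 2500
  container 3: 2400 = 2400
  container 4: 1800 + 1200 = 3000
  container 5: 1700 + 1300 = 3000
  container 6: 1500 + 1000 = 2500
  container 7: 700 + 700 = 1400
No arrangement into 6 containers stays within capacity, so 7 is optimal.

7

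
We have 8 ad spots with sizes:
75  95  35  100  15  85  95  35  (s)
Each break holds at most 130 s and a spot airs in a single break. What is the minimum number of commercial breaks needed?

Total = 100 + 95 + 95 + 85 + 75 + 35 + 35 + 15 = 535 s.
Lower bound: ⌈535/130⌉ = 5 commercial breaks.
A packing using 5 commercial breaks:
  break 1: 100 + 15 = 115
  break 2: 95 + 35 = 130
  break 3: 95 + 35 = 130
  break 4: 85 = 85
  break 5: 75 = 75
This matches the lower bound, so 5 is optimal.

5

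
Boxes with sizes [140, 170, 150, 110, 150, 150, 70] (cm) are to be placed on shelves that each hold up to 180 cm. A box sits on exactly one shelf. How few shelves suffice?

Total = 170 + 150 + 150 + 150 + 140 + 110 + 70 = 940 cm.
Lower bound: ⌈940/180⌉ = 6 shelves.
A packing using 6 shelves:
  shelf 1: 170 = 170
  shelf 2: 150 = 150
  shelf 3: 150 = 150
  shelf 4: 150 = 150
  shelf 5: 140 = 140
  shelf 6: 110 + 70 = 180
This matches the lower bound, so 6 is optimal.

6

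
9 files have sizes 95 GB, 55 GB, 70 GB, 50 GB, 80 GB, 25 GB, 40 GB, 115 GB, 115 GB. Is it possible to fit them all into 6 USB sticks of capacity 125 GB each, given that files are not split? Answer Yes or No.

Yes

A valid assignment using 6 USB sticks:
  USB stick 1: 115 = 115
  USB stick 2: 115 = 115
  USB stick 3: 95 + 25 = 120
  USB stick 4: 80 + 40 = 120
  USB stick 5: 70 + 55 = 125
  USB stick 6: 50 = 50
Every load is within 125 GB, so 6 USB sticks suffice.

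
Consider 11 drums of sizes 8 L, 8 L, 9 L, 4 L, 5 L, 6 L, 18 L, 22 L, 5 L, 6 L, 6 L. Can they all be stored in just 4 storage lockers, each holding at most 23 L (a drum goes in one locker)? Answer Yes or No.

No

Total = 97 L; ⌈97/23⌉ = 5.
At least 5 storage lockers are required, but only 4 are allowed.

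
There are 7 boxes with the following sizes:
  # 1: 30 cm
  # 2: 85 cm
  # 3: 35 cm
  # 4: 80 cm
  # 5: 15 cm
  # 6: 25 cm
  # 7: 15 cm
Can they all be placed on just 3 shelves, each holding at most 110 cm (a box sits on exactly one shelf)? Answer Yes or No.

Yes

A valid assignment using 3 shelves:
  shelf 1: 85 + 25 = 110
  shelf 2: 80 + 30 = 110
  shelf 3: 35 + 15 + 15 = 65
Every load is within 110 cm, so 3 shelves suffice.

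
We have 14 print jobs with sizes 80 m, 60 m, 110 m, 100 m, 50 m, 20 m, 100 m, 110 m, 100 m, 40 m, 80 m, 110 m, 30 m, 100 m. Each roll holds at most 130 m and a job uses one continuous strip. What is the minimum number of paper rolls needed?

10

Total = 110 + 110 + 110 + 100 + 100 + 100 + 100 + 80 + 80 + 60 + 50 + 40 + 30 + 20 = 1090 m.
Lower bound: ⌈1090/130⌉ = 9 paper rolls.
A packing using 10 paper rolls:
  roll 1: 110 + 20 = 130
  roll 2: 110 = 110
  roll 3: 110 = 110
  roll 4: 100 + 30 = 130
  roll 5: 100 = 100
  roll 6: 100 = 100
  roll 7: 100 = 100
  roll 8: 80 + 50 = 130
  roll 9: 80 + 40 = 120
  roll 10: 60 = 60
No arrangement into 9 paper rolls stays within capacity, so 10 is optimal.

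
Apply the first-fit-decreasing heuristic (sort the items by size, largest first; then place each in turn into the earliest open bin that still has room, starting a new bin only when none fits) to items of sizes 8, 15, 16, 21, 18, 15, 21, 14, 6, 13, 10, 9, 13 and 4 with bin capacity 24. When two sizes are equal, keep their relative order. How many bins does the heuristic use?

9

Sorted descending: 21, 21, 18, 16, 15, 15, 14, 13, 13, 10, 9, 8, 6, 4.
  21 → bin 1 (new)  [load 21/24]
  21 → bin 2 (new)  [load 21/24]
  18 → bin 3 (new)  [load 18/24]
  16 → bin 4 (new)  [load 16/24]
  15 → bin 5 (new)  [load 15/24]
  15 → bin 6 (new)  [load 15/24]
  14 → bin 7 (new)  [load 14/24]
  13 → bin 8 (new)  [load 13/24]
  13 → bin 9 (new)  [load 13/24]
  10 → bin 7  [load 24/24]
  9 → bin 5  [load 24/24]
  8 → bin 4  [load 24/24]
  6 → bin 3  [load 24/24]
  4 → bin 6  [load 19/24]
9 bins opened.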